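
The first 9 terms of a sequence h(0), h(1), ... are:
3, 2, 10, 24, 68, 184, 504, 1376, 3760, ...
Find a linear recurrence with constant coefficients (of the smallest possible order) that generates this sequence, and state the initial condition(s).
Look for the lowest-order linear relation among consecutive terms.
Observation: h(n) - 2·h(n-1) - (2)·h(n-2) = 0 holds for the shown terms, and no order-1 relation h(n) = α·h(n-1) + β fits.
Check at n=3: 2·10 + (2)·2 = 24. ✓

h(n) = 2h(n-1) + 2h(n-2), h(0) = 3, h(1) = 2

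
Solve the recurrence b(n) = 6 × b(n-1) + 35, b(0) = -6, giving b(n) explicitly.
Recurrence: b(n) = 6 × b(n-1) + 35, initial: b(0) = -6.
Try b(n) = A·6ⁿ + C. Substituting: A·6ⁿ + C = 6(A·6ⁿ⁻¹ + C) + 35 = A·6ⁿ + 6C + 35, so C = 6C + 35, giving C = -7. Then b(0) = A - 7 = -6 gives A = 1.

b(n) = 6ⁿ - 7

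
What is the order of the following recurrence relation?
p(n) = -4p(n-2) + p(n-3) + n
The order is the largest lag k for which p(n-k) appears. Here the deepest term is p(n-3) (the n term is non-homogeneous and does not affect the order), so the order is 3.

Order 3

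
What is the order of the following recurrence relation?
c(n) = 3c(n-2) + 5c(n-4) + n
The order is the largest lag k for which c(n-k) appears. Here the deepest term is c(n-4) (the n term is non-homogeneous and does not affect the order), so the order is 4.

Order 4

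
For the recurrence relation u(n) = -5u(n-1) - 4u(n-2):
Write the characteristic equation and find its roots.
Substitute u(n) = rⁿ and divide through by rⁿ⁻²: r² + 5r + 4 = 0
Factor: (r + 1)(r + 4) = 0, so r = -1, -4.
General solution: u(n) = A·(-1)ⁿ + B·(-4)ⁿ

Characteristic: r² + 5r + 4 = 0, Roots: r = -1, -4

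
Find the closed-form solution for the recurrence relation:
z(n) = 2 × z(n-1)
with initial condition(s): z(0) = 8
Recurrence: z(n) = 2 × z(n-1), initial: z(0) = 8.
Each term is 2 times the previous, so this is geometric with ratio 2. After n steps: z(n) = z(0)·2ⁿ = 8·2ⁿ.

z(n) = 8·2ⁿ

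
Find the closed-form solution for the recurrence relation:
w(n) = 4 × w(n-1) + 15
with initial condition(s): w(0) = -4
Recurrence: w(n) = 4 × w(n-1) + 15, initial: w(0) = -4.
Try w(n) = A·4ⁿ + C. Substituting: A·4ⁿ + C = 4(A·4ⁿ⁻¹ + C) + 15 = A·4ⁿ + 4C + 15, so C = 4C + 15, giving C = -5. Then w(0) = A - 5 = -4 gives A = 1.

w(n) = 4ⁿ - 5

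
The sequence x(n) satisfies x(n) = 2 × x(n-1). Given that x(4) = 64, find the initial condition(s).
In general x(n) = 2ⁿ · x(0). At n = 4: x(0) = x(4) / 2^4 = 64 / 16 = 4.

x(0) = 4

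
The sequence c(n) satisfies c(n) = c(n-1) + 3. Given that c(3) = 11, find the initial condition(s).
c(3) = c(0) + 3·3, so c(0) = 11 - 9 = 2.

c(0) = 2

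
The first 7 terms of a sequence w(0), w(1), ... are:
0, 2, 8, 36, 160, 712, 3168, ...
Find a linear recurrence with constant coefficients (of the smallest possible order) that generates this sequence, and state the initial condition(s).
Look for the lowest-order linear relation among consecutive terms.
Observation: w(n) - 4·w(n-1) - (2)·w(n-2) = 0 holds for the shown terms, and no order-1 relation w(n) = α·w(n-1) + β fits.
Check at n=3: 4·8 + (2)·2 = 36. ✓

w(n) = 4w(n-1) + 2w(n-2), w(0) = 0, w(1) = 2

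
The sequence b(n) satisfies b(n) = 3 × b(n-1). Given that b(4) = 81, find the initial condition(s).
In general b(n) = 3ⁿ · b(0). At n = 4: b(0) = b(4) / 3^4 = 81 / 81 = 1.

b(0) = 1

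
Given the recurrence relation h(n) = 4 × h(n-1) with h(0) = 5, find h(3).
Computing step by step:
h(0) = 5
h(1) = 4 × 5 = 20
h(2) = 4 × 20 = 80
h(3) = 4 × 80 = 320

320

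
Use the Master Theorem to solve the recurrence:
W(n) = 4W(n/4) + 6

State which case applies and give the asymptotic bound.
Master Theorem template: W(n) = a·W(n/b) + f(n).
Here: a=4, b=4, f(n)=6
Compute log_b(a) = log_4(4) = 1.
f(n) = 6 = O(n^(1-ε)) with ε = 1. Case 1: W(n) = Θ(n^log_b(a)) = Θ(n).

Case 1: W(n) = Θ(n)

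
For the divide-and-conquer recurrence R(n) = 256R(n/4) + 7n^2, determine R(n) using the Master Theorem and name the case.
Master Theorem template: R(n) = a·R(n/b) + f(n).
Here: a=256, b=4, f(n)=7n^2
Compute log_b(a) = log_4(256) = 4.
f(n) = 7n^2 = O(n^(4-ε)) with ε = 2. Case 1: R(n) = Θ(n^log_b(a)) = Θ(n^4).

Case 1: R(n) = Θ(n^4)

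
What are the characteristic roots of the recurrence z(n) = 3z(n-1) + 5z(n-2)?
Substitute z(n) = rⁿ and divide through by rⁿ⁻²: r² - 3r - 5 = 0
Discriminant: 3² + 4·5 = 29, not a perfect square, so by the quadratic formula r = (3 ± √29)/2.
General solution: z(n) = A·r₁ⁿ + B·r₂ⁿ where r₁,r₂ = (3 ± √29)/2

Characteristic: r² - 3r - 5 = 0, Roots: r = (3 ± √29)/2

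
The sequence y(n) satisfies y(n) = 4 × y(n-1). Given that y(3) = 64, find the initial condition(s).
In general y(n) = 4ⁿ · y(0). At n = 3: y(0) = y(3) / 4^3 = 64 / 64 = 1.

y(0) = 1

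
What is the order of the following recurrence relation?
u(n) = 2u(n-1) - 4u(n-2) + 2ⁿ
The order is the largest lag k for which u(n-k) appears. Here the deepest term is u(n-2) (the 2ⁿ term is non-homogeneous and does not affect the order), so the order is 2.

Order 2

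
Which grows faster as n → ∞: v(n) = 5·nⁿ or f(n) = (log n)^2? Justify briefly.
Comparing growth rates:
Growth-rate hierarchy: log n ≺ any polynomial ≺ any exponential cⁿ (c>1) ≺ n! ≺ nⁿ.
super-exponential nⁿ dominates polylogarithmic (log n)^2 asymptotically.

v(n) grows faster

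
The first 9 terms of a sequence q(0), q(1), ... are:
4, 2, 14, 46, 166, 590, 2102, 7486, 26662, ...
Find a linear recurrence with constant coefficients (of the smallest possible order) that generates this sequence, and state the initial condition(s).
Look for the lowest-order linear relation among consecutive terms.
Observation: q(n) - 3·q(n-1) - (2)·q(n-2) = 0 holds for the shown terms, and no order-1 relation q(n) = α·q(n-1) + β fits.
Check at n=3: 3·14 + (2)·2 = 46. ✓

q(n) = 3q(n-1) + 2q(n-2), q(0) = 4, q(1) = 2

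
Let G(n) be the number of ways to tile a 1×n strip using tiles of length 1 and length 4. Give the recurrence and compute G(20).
Condition on the last tile: it has length 1 (leaving a 1×(n-1) strip) or length 4 (leaving a 1×(n-4) strip), so G(n) = G(n-1) + G(n-4) (order-4 linear recurrence).
For 0 ≤ i < 4 only unit tiles fit, so G(i) = 1.
Iterating the recurrence: G(4) = 2, G(5) = 3, G(6) = 4, G(7) = 5, G(8) = 7, G(9) = 10, G(10) = 14, G(11) = 19, G(12) = 26, G(13) = 36, G(14) = 50, G(15) = 69, G(16) = 95, G(17) = 131, G(18) = 181, G(19) = 250, G(20) = 345.

G(n) = G(n-1) + G(n-4), with G(i) = 1 for 0 ≤ i < 4; G(20) = 345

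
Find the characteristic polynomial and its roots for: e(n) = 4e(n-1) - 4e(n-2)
Substitute e(n) = rⁿ and divide through by rⁿ⁻²: r² - 4r + 4 = 0
Factor: (r - 2)² = 0, so r = 2 (double root).
General solution: e(n) = (A + Bn)·2ⁿ

Characteristic: r² - 4r + 4 = 0, Roots: r = 2 (double root)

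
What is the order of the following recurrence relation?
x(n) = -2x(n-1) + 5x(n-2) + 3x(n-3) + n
The order is the largest lag k for which x(n-k) appears. Here the deepest term is x(n-3) (the n term is non-homogeneous and does not affect the order), so the order is 3.

Order 3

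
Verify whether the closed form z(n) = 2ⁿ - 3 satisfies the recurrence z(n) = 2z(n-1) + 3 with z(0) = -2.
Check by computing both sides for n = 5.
From the recurrence with z(0) = -2:
  z(0) = -2, z(1) = -1, z(2) = 1, z(3) = 5, z(4) = 13, z(5) = 29
  so the recurrence gives z(5) = 29.
From the proposed closed form z(n) = 2ⁿ - 3:
  z(5) = 29.
Both sides give 29 at n = 5, and the initial condition(s) match, so the closed form is consistent.

Yes, the closed form is correct.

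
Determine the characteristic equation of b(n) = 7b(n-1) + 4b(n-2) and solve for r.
Substitute b(n) = rⁿ and divide through by rⁿ⁻²: r² - 7r - 4 = 0
Discriminant: 7² + 4·4 = 65, not a perfect square, so by the quadratic formula r = (7 ± √65)/2.
General solution: b(n) = A·r₁ⁿ + B·r₂ⁿ where r₁,r₂ = (7 ± √65)/2

Characteristic: r² - 7r - 4 = 0, Roots: r = (7 ± √65)/2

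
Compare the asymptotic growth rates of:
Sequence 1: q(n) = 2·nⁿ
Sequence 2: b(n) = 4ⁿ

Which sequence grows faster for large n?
Comparing growth rates:
Growth-rate hierarchy: log n ≺ any polynomial ≺ any exponential cⁿ (c>1) ≺ n! ≺ nⁿ.
super-exponential nⁿ dominates exponential base 4 asymptotically.

q(n) grows faster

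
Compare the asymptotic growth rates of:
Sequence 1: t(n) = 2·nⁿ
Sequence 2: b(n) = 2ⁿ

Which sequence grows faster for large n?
Comparing growth rates:
Growth-rate hierarchy: log n ≺ any polynomial ≺ any exponential cⁿ (c>1) ≺ n! ≺ nⁿ.
super-exponential nⁿ dominates exponential base 2 asymptotically.

t(n) grows faster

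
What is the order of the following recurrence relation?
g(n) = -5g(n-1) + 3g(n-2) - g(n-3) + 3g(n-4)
The order is the largest lag k for which g(n-k) appears. Here the deepest term is g(n-4), so the order is 4.

Order 4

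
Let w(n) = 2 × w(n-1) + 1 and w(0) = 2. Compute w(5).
Computing step by step:
w(0) = 2
w(1) = 2 × 2 + 1 = 5
w(2) = 2 × 5 + 1 = 11
w(3) = 2 × 11 + 1 = 23
w(4) = 2 × 23 + 1 = 47
w(5) = 2 × 47 + 1 = 95

95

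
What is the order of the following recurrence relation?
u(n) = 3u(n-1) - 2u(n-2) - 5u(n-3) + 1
The order is the largest lag k for which u(n-k) appears. Here the deepest term is u(n-3) (the 1 term is non-homogeneous and does not affect the order), so the order is 3.

Order 3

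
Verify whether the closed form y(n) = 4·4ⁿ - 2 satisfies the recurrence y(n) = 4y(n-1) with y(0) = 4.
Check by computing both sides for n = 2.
From the recurrence with y(0) = 4:
  y(0) = 4, y(1) = 16, y(2) = 64
  so the recurrence gives y(2) = 64.
From the proposed closed form y(n) = 4·4ⁿ - 2:
  y(2) = 62.
The recurrence gives 64 but the closed form gives 62, so the closed form does not satisfy the recurrence.

No, the closed form is incorrect.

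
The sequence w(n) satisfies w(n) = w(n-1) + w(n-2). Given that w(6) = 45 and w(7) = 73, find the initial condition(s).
Work backwards using w(k) = w(k+2) - w(k+1):
w(5) = w(7) - w(6) = 73 - 45 = 28
w(4) = w(6) - w(5) = 45 - 28 = 17
w(3) = w(5) - w(4) = 28 - 17 = 11
w(2) = w(4) - w(3) = 17 - 11 = 6
w(1) = w(3) - w(2) = 11 - 6 = 5
w(0) = w(2) - w(1) = 6 - 5 = 1

w(0) = 1, w(1) = 5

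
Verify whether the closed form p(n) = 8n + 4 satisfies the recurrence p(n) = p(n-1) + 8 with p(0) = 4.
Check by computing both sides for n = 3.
From the recurrence with p(0) = 4:
  p(0) = 4, p(1) = 12, p(2) = 20, p(3) = 28
  so the recurrence gives p(3) = 28.
From the proposed closed form p(n) = 8n + 4:
  p(3) = 28.
Both sides give 28 at n = 3, and the initial condition(s) match, so the closed form is consistent.

Yes, the closed form is correct.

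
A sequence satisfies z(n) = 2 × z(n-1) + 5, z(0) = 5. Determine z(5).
Computing step by step:
z(0) = 5
z(1) = 2 × 5 + 5 = 15
z(2) = 2 × 15 + 5 = 35
z(3) = 2 × 35 + 5 = 75
z(4) = 2 × 75 + 5 = 155
z(5) = 2 × 155 + 5 = 315

315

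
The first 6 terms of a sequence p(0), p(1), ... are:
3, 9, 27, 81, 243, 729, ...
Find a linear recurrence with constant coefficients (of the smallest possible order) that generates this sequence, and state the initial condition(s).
Look for the lowest-order linear relation among consecutive terms.
Observation: each term is 3× the previous.
Check at n=2: 3·9 = 27. ✓

p(n) = 3 × p(n-1), p(0) = 3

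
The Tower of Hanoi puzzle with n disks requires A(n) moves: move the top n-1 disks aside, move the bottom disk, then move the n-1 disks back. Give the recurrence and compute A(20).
Moving n disks = move the top n-1 disks aside (A(n-1) moves) + move the largest disk (1 move) + move the n-1 disks back on top (A(n-1) moves), so A(n) = 2A(n-1) + 1, with A(1) = 1 (a single disk takes one move).
First terms: 1, 3, 7, 15, 31, 63, … — each is one less than a power of 2. Indeed A(n) + 1 = 2(A(n-1) + 1) with A(1) + 1 = 2, so A(n) + 1 = 2ⁿ and A(n) = 2ⁿ - 1.
Hence A(20) = 2^20 - 1 = 1048576 - 1 = 1048575.

A(n) = 2A(n-1) + 1, A(1) = 1; A(20) = 1048575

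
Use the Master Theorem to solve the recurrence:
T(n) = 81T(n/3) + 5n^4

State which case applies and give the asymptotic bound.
Master Theorem template: T(n) = a·T(n/b) + f(n).
Here: a=81, b=3, f(n)=5n^4
Compute log_b(a) = log_3(81) = 4.
f(n) = 5n^4 = Θ(n^4). Case 2: T(n) = Θ(n^4 log n).

Case 2: T(n) = Θ(n^4 log n)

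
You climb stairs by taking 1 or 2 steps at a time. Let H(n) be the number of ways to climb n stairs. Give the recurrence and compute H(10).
Condition on the size of the last step (1 to 2): before it there were n-1, …, n-2 stairs climbed, and these cases are disjoint, so H(n) = H(n-1) + H(n-2) (Fibonacci-type sequence).
Initial conditions by direct count (compositions of i into parts ≤ 2): H(1) = 1; H(2) = 2.
Iterating the recurrence: H(3) = 3, H(4) = 5, H(5) = 8, H(6) = 13, H(7) = 21, H(8) = 34, H(9) = 55, H(10) = 89.

H(n) = H(n-1) + H(n-2), H(1) = 1, H(2) = 2; H(10) = 89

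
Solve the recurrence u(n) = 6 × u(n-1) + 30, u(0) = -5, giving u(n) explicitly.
Recurrence: u(n) = 6 × u(n-1) + 30, initial: u(0) = -5.
Try u(n) = A·6ⁿ + C. Substituting: A·6ⁿ + C = 6(A·6ⁿ⁻¹ + C) + 30 = A·6ⁿ + 6C + 30, so C = 6C + 30, giving C = -6. Then u(0) = A - 6 = -5 gives A = 1.

u(n) = 6ⁿ - 6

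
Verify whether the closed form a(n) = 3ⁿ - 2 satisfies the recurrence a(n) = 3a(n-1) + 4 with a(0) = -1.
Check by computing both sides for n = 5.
From the recurrence with a(0) = -1:
  a(0) = -1, a(1) = 1, a(2) = 7, a(3) = 25, a(4) = 79, a(5) = 241
  so the recurrence gives a(5) = 241.
From the proposed closed form a(n) = 3ⁿ - 2:
  a(5) = 241.
Both sides give 241 at n = 5, and the initial condition(s) match, so the closed form is consistent.

Yes, the closed form is correct.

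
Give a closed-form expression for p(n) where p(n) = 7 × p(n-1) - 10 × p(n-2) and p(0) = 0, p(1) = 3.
Recurrence: p(n) = 7 × p(n-1) - 10 × p(n-2), initial: p(0) = 0, p(1) = 3.
Characteristic equation: r² - 7r + 10 = 0, which factors as (r - 5)(r - 2) = 0, so r = 5, 2. General solution p(n) = A·5ⁿ + B·2ⁿ. From p(0) = 0: A + B = 0. From p(1) = 3: 5A + 2B = 3. Solving gives A = 1, B = -1.

p(n) = 5ⁿ - 2ⁿ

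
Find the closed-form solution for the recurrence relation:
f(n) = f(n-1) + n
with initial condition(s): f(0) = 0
Recurrence: f(n) = f(n-1) + n, initial: f(0) = 0.
Telescoping: f(n) = f(0) + Σᵢ₌₁ⁿ i = 0 + n(n+1)/2.

f(n) = n(n+1)/2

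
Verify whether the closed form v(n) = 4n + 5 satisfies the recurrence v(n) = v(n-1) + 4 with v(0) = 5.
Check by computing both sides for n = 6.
From the recurrence with v(0) = 5:
  v(0) = 5, v(1) = 9, v(2) = 13, v(3) = 17, v(4) = 21, v(5) = 25, v(6) = 29
  so the recurrence gives v(6) = 29.
From the proposed closed form v(n) = 4n + 5:
  v(6) = 29.
Both sides give 29 at n = 6, and the initial condition(s) match, so the closed form is consistent.

Yes, the closed form is correct.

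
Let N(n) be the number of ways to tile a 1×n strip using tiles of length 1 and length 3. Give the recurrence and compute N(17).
Condition on the last tile: it has length 1 (leaving a 1×(n-1) strip) or length 3 (leaving a 1×(n-3) strip), so N(n) = N(n-1) + N(n-3) (order-3 linear recurrence).
For 0 ≤ i < 3 only unit tiles fit, so N(i) = 1.
Iterating the recurrence: N(3) = 2, N(4) = 3, N(5) = 4, N(6) = 6, N(7) = 9, N(8) = 13, N(9) = 19, N(10) = 28, N(11) = 41, N(12) = 60, N(13) = 88, N(14) = 129, N(15) = 189, N(16) = 277, N(17) = 406.

N(n) = N(n-1) + N(n-3), with N(i) = 1 for 0 ≤ i < 3; N(17) = 406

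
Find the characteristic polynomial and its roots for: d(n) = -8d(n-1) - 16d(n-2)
Substitute d(n) = rⁿ and divide through by rⁿ⁻²: r² + 8r + 16 = 0
Factor: (r + 4)² = 0, so r = -4 (double root).
General solution: d(n) = (A + Bn)·(-4)ⁿ

Characteristic: r² + 8r + 16 = 0, Roots: r = -4 (double root)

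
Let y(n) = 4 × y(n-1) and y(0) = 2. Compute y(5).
Computing step by step:
y(0) = 2
y(1) = 4 × 2 = 8
y(2) = 4 × 8 = 32
y(3) = 4 × 32 = 128
y(4) = 4 × 128 = 512
y(5) = 4 × 512 = 2048

2048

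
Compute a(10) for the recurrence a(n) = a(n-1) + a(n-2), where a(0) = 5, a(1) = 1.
Computing the sequence terms:
5, 1, 6, 7, 13, 20, 33, 53, 86, 139, 225

225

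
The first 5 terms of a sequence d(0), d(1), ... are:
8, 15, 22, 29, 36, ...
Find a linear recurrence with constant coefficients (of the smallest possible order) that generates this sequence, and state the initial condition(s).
Look for the lowest-order linear relation among consecutive terms.
Observation: consecutive differences are constant (= 7).
Check at n=2: 1·15 + 7 = 22. ✓

d(n) = d(n-1) + 7, d(0) = 8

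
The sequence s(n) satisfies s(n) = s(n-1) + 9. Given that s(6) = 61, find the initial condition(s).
s(6) = s(0) + 6·9, so s(0) = 61 - 54 = 7.

s(0) = 7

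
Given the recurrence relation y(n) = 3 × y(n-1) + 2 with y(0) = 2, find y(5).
Computing step by step:
y(0) = 2
y(1) = 3 × 2 + 2 = 8
y(2) = 3 × 8 + 2 = 26
y(3) = 3 × 26 + 2 = 80
y(4) = 3 × 80 + 2 = 242
y(5) = 3 × 242 + 2 = 728

728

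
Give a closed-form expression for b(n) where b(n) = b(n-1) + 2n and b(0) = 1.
Recurrence: b(n) = b(n-1) + 2n, initial: b(0) = 1.
Telescoping: b(n) = b(0) + 2·Σᵢ₌₁ⁿ i = 1 + 2·n(n+1)/2.

b(n) = 2·n(n+1)/2 + 1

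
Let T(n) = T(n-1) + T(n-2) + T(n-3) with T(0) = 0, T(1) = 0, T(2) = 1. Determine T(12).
Computing the sequence terms:
0, 0, 1, 1, 2, 4, 7, 13, 24, 44, 81, 149, 274

274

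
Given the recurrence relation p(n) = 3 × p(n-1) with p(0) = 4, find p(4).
Computing step by step:
p(0) = 4
p(1) = 3 × 4 = 12
p(2) = 3 × 12 = 36
p(3) = 3 × 36 = 108
p(4) = 3 × 108 = 324

324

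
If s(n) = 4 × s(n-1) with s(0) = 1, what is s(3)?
Computing step by step:
s(0) = 1
s(1) = 4 × 1 = 4
s(2) = 4 × 4 = 16
s(3) = 4 × 16 = 64

64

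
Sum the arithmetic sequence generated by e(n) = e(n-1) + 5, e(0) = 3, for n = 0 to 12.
Computing the sequence terms: 3, 8, 13, 18, 23, 28, 33, 38, 43, 48, 53, 58, 63
Adding these values together:

429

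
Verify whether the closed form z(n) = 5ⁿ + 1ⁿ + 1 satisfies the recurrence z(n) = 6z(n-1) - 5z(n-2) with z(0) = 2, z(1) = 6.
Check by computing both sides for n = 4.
From the recurrence with z(0) = 2, z(1) = 6:
  z(0) = 2, z(1) = 6, z(2) = 26, z(3) = 126, z(4) = 626
  so the recurrence gives z(4) = 626.
From the proposed closed form z(n) = 5ⁿ + 1ⁿ + 1:
  z(4) = 627.
The recurrence gives 626 but the closed form gives 627, so the closed form does not satisfy the recurrence.

No, the closed form is incorrect.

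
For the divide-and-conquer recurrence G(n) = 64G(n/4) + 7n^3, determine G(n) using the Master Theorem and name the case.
Master Theorem template: G(n) = a·G(n/b) + f(n).
Here: a=64, b=4, f(n)=7n^3
Compute log_b(a) = log_4(64) = 3.
f(n) = 7n^3 = Θ(n^3). Case 2: G(n) = Θ(n^3 log n).

Case 2: G(n) = Θ(n^3 log n)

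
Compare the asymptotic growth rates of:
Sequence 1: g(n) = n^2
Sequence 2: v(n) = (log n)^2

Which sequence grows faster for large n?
Comparing growth rates:
Growth-rate hierarchy: log n ≺ any polynomial ≺ any exponential cⁿ (c>1) ≺ n! ≺ nⁿ.
polynomial degree 2 dominates polylogarithmic (log n)^2 asymptotically.

g(n) grows faster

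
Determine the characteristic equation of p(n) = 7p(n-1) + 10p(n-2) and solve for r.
Substitute p(n) = rⁿ and divide through by rⁿ⁻²: r² - 7r - 10 = 0
Discriminant: 7² + 4·10 = 89, not a perfect square, so by the quadratic formula r = (7 ± √89)/2.
General solution: p(n) = A·r₁ⁿ + B·r₂ⁿ where r₁,r₂ = (7 ± √89)/2

Characteristic: r² - 7r - 10 = 0, Roots: r = (7 ± √89)/2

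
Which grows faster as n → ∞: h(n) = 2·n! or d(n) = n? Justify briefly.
Comparing growth rates:
Growth-rate hierarchy: log n ≺ any polynomial ≺ any exponential cⁿ (c>1) ≺ n! ≺ nⁿ.
factorial dominates polynomial degree 1 asymptotically.

h(n) grows faster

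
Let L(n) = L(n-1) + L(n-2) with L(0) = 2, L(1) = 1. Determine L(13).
Computing the sequence terms:
2, 1, 3, 4, 7, 11, 18, 29, 47, 76, 123, 199, 322, 521

521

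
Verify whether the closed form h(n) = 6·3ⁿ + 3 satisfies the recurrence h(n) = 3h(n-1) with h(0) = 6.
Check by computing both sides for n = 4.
From the recurrence with h(0) = 6:
  h(0) = 6, h(1) = 18, h(2) = 54, h(3) = 162, h(4) = 486
  so the recurrence gives h(4) = 486.
From the proposed closed form h(n) = 6·3ⁿ + 3:
  h(4) = 489.
The recurrence gives 486 but the closed form gives 489, so the closed form does not satisfy the recurrence.

No, the closed form is incorrect.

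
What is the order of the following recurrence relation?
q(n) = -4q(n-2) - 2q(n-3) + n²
The order is the largest lag k for which q(n-k) appears. Here the deepest term is q(n-3) (the n² term is non-homogeneous and does not affect the order), so the order is 3.

Order 3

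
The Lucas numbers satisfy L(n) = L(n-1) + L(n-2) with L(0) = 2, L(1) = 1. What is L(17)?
Computing the sequence terms:
2, 1, 3, 4, 7, 11, 18, 29, 47, 76, 123, 199, 322, 521, 843, 1364, 2207, 3571

3571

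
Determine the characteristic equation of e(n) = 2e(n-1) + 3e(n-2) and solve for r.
Substitute e(n) = rⁿ and divide through by rⁿ⁻²: r² - 2r - 3 = 0
Factor: (r - 3)(r + 1) = 0, so r = 3, -1.
General solution: e(n) = A·3ⁿ + B·(-1)ⁿ

Characteristic: r² - 2r - 3 = 0, Roots: r = 3, -1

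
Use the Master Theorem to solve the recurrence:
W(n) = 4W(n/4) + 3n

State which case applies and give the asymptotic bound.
Master Theorem template: W(n) = a·W(n/b) + f(n).
Here: a=4, b=4, f(n)=3n
Compute log_b(a) = log_4(4) = 1.
f(n) = 3n = Θ(n). Case 2: W(n) = Θ(n log n).

Case 2: W(n) = Θ(n log n)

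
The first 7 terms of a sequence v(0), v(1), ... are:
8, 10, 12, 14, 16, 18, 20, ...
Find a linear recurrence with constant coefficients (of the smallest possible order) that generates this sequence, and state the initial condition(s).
Look for the lowest-order linear relation among consecutive terms.
Observation: consecutive differences are constant (= 2).
Check at n=2: 1·10 + 2 = 12. ✓

v(n) = v(n-1) + 2, v(0) = 8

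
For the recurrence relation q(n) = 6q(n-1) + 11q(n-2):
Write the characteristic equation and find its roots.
Substitute q(n) = rⁿ and divide through by rⁿ⁻²: r² - 6r - 11 = 0
Discriminant: 6² + 4·11 = 80, not a perfect square, so by the quadratic formula r = (6 ± √80)/2.
General solution: q(n) = A·r₁ⁿ + B·r₂ⁿ where r₁,r₂ = (6 ± √80)/2

Characteristic: r² - 6r - 11 = 0, Roots: r = (6 ± √80)/2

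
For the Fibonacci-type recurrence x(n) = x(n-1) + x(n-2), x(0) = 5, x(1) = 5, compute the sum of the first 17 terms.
Computing the sequence terms: 5, 5, 10, 15, 25, 40, 65, 105, 170, 275, 445, 720, 1165, 1885, 3050, 4935, 7985
Adding these values together:

20900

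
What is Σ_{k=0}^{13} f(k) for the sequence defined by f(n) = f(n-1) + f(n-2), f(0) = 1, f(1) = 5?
Computing the sequence terms: 1, 5, 6, 11, 17, 28, 45, 73, 118, 191, 309, 500, 809, 1309
Adding these values together:

3422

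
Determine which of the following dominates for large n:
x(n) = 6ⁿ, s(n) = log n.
Comparing growth rates:
Growth-rate hierarchy: log n ≺ any polynomial ≺ any exponential cⁿ (c>1) ≺ n! ≺ nⁿ.
exponential base 6 dominates logarithmic asymptotically.

x(n) grows faster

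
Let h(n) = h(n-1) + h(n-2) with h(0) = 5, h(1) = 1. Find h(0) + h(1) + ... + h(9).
Computing the sequence terms: 5, 1, 6, 7, 13, 20, 33, 53, 86, 139
Adding these values together:

363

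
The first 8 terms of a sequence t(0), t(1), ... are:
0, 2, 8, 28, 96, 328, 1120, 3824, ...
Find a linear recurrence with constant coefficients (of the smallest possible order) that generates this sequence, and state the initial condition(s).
Look for the lowest-order linear relation among consecutive terms.
Observation: t(n) - 4·t(n-1) - (-2)·t(n-2) = 0 holds for the shown terms, and no order-1 relation t(n) = α·t(n-1) + β fits.
Check at n=3: 4·8 + (-2)·2 = 28. ✓

t(n) = 4t(n-1) - 2t(n-2), t(0) = 0, t(1) = 2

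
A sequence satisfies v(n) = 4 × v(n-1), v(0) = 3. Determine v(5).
Computing step by step:
v(0) = 3
v(1) = 4 × 3 = 12
v(2) = 4 × 12 = 48
v(3) = 4 × 48 = 192
v(4) = 4 × 192 = 768
v(5) = 4 × 768 = 3072

3072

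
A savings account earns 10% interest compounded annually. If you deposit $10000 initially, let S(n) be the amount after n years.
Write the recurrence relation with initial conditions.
Each year the balance grows by 10%, i.e. is multiplied by 1 + 10/100 = 1.1, so S(n) = 1.1 × S(n-1). The initial deposit gives S(0) = 10000.
Unrolling gives the closed form S(n) = 10000 × (1.1)ⁿ.

S(n) = 1.1 × S(n-1), S(0) = 10000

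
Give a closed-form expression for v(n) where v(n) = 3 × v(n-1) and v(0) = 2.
Recurrence: v(n) = 3 × v(n-1), initial: v(0) = 2.
Each term is 3 times the previous, so this is geometric with ratio 3. After n steps: v(n) = v(0)·3ⁿ = 2·3ⁿ.

v(n) = 2·3ⁿ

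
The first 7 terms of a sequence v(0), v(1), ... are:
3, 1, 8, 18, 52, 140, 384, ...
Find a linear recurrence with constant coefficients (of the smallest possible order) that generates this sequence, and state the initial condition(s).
Look for the lowest-order linear relation among consecutive terms.
Observation: v(n) - 2·v(n-1) - (2)·v(n-2) = 0 holds for the shown terms, and no order-1 relation v(n) = α·v(n-1) + β fits.
Check at n=3: 2·8 + (2)·1 = 18. ✓

v(n) = 2v(n-1) + 2v(n-2), v(0) = 3, v(1) = 1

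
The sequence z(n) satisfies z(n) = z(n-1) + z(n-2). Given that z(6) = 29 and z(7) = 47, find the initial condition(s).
Work backwards using z(k) = z(k+2) - z(k+1):
z(5) = z(7) - z(6) = 47 - 29 = 18
z(4) = z(6) - z(5) = 29 - 18 = 11
z(3) = z(5) - z(4) = 18 - 11 = 7
z(2) = z(4) - z(3) = 11 - 7 = 4
z(1) = z(3) - z(2) = 7 - 4 = 3
z(0) = z(2) - z(1) = 4 - 3 = 1

z(0) = 1, z(1) = 3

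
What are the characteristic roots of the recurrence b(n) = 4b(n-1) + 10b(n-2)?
Substitute b(n) = rⁿ and divide through by rⁿ⁻²: r² - 4r - 10 = 0
Discriminant: 4² + 4·10 = 56, not a perfect square, so by the quadratic formula r = (4 ± √56)/2.
General solution: b(n) = A·r₁ⁿ + B·r₂ⁿ where r₁,r₂ = (4 ± √56)/2

Characteristic: r² - 4r - 10 = 0, Roots: r = (4 ± √56)/2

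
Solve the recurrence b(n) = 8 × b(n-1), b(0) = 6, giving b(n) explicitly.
Recurrence: b(n) = 8 × b(n-1), initial: b(0) = 6.
Each term is 8 times the previous, so this is geometric with ratio 8. After n steps: b(n) = b(0)·8ⁿ = 6·8ⁿ.

b(n) = 6·8ⁿ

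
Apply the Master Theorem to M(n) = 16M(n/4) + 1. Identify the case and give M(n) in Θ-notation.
Master Theorem template: M(n) = a·M(n/b) + f(n).
Here: a=16, b=4, f(n)=1
Compute log_b(a) = log_4(16) = 2.
f(n) = 1 = O(n^(2-ε)) with ε = 2. Case 1: M(n) = Θ(n^log_b(a)) = Θ(n^2).

Case 1: M(n) = Θ(n^2)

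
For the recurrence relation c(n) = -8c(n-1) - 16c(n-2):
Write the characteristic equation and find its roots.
Substitute c(n) = rⁿ and divide through by rⁿ⁻²: r² + 8r + 16 = 0
Factor: (r + 4)² = 0, so r = -4 (double root).
General solution: c(n) = (A + Bn)·(-4)ⁿ

Characteristic: r² + 8r + 16 = 0, Roots: r = -4 (double root)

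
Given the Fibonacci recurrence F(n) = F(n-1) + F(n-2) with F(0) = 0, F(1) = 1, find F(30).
Computing the sequence terms:
0, 1, 1, 2, 3, 5, 8, 13, 21, 34, 55, 89, 144, 233, 377, 610, 987, 1597, 2584, 4181, 6765, 10946, 17711, 28657, 46368, 75025, 121393, 196418, 317811, 514229, 832040

832040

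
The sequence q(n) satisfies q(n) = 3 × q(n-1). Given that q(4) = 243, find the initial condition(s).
In general q(n) = 3ⁿ · q(0). At n = 4: q(0) = q(4) / 3^4 = 243 / 81 = 3.

q(0) = 3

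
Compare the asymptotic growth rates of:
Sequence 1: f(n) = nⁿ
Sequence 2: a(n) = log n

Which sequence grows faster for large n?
Comparing growth rates:
Growth-rate hierarchy: log n ≺ any polynomial ≺ any exponential cⁿ (c>1) ≺ n! ≺ nⁿ.
super-exponential nⁿ dominates logarithmic asymptotically.

f(n) grows faster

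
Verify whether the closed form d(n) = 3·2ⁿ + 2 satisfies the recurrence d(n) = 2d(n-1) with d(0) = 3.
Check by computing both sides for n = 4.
From the recurrence with d(0) = 3:
  d(0) = 3, d(1) = 6, d(2) = 12, d(3) = 24, d(4) = 48
  so the recurrence gives d(4) = 48.
From the proposed closed form d(n) = 3·2ⁿ + 2:
  d(4) = 50.
The recurrence gives 48 but the closed form gives 50, so the closed form does not satisfy the recurrence.

No, the closed form is incorrect.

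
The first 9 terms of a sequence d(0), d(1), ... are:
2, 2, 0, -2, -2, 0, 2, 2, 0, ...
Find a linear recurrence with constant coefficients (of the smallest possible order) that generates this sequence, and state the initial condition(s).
Look for the lowest-order linear relation among consecutive terms.
Observation: d(n) - 1·d(n-1) - (-1)·d(n-2) = 0 holds for the shown terms, and no order-1 relation d(n) = α·d(n-1) + β fits.
Check at n=3: 1·0 + (-1)·2 = -2. ✓

d(n) = d(n-1) - d(n-2), d(0) = 2, d(1) = 2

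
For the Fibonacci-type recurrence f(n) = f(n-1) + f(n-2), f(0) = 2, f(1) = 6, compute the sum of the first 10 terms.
Computing the sequence terms: 2, 6, 8, 14, 22, 36, 58, 94, 152, 246
Adding these values together:

638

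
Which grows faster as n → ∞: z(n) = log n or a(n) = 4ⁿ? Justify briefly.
Comparing growth rates:
Growth-rate hierarchy: log n ≺ any polynomial ≺ any exponential cⁿ (c>1) ≺ n! ≺ nⁿ.
exponential base 4 dominates logarithmic asymptotically.

a(n) grows faster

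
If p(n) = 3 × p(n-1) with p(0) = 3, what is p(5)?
Computing step by step:
p(0) = 3
p(1) = 3 × 3 = 9
p(2) = 3 × 9 = 27
p(3) = 3 × 27 = 81
p(4) = 3 × 81 = 243
p(5) = 3 × 243 = 729

729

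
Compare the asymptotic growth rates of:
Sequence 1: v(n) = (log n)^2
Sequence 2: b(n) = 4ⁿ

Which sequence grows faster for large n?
Comparing growth rates:
Growth-rate hierarchy: log n ≺ any polynomial ≺ any exponential cⁿ (c>1) ≺ n! ≺ nⁿ.
exponential base 4 dominates polylogarithmic (log n)^2 asymptotically.

b(n) grows faster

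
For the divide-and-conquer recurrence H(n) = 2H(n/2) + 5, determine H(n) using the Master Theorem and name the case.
Master Theorem template: H(n) = a·H(n/b) + f(n).
Here: a=2, b=2, f(n)=5
Compute log_b(a) = log_2(2) = 1.
f(n) = 5 = O(n^(1-ε)) with ε = 1. Case 1: H(n) = Θ(n^log_b(a)) = Θ(n).

Case 1: H(n) = Θ(n)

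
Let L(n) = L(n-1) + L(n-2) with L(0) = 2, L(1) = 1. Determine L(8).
Computing the sequence terms:
2, 1, 3, 4, 7, 11, 18, 29, 47

47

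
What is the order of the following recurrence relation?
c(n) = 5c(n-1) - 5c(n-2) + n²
The order is the largest lag k for which c(n-k) appears. Here the deepest term is c(n-2) (the n² term is non-homogeneous and does not affect the order), so the order is 2.

Order 2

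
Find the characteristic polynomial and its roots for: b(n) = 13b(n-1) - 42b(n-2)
Substitute b(n) = rⁿ and divide through by rⁿ⁻²: r² - 13r + 42 = 0
Factor: (r - 7)(r - 6) = 0, so r = 7, 6.
General solution: b(n) = A·7ⁿ + B·6ⁿ

Characteristic: r² - 13r + 42 = 0, Roots: r = 7, 6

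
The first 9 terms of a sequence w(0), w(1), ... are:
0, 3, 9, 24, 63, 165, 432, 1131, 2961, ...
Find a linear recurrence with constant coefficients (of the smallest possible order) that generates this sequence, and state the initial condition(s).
Look for the lowest-order linear relation among consecutive terms.
Observation: w(n) - 3·w(n-1) - (-1)·w(n-2) = 0 holds for the shown terms, and no order-1 relation w(n) = α·w(n-1) + β fits.
Check at n=3: 3·9 + (-1)·3 = 24. ✓

w(n) = 3w(n-1) - w(n-2), w(0) = 0, w(1) = 3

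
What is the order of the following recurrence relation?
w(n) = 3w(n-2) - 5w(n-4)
The order is the largest lag k for which w(n-k) appears. Here the deepest term is w(n-4), so the order is 4.

Order 4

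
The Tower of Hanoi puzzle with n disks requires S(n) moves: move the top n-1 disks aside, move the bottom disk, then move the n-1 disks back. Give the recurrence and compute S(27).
Moving n disks = move the top n-1 disks aside (S(n-1) moves) + move the largest disk (1 move) + move the n-1 disks back on top (S(n-1) moves), so S(n) = 2S(n-1) + 1, with S(1) = 1 (a single disk takes one move).
First terms: 1, 3, 7, 15, 31, 63, … — each is one less than a power of 2. Indeed S(n) + 1 = 2(S(n-1) + 1) with S(1) + 1 = 2, so S(n) + 1 = 2ⁿ and S(n) = 2ⁿ - 1.
Hence S(27) = 2^27 - 1 = 134217728 - 1 = 134217727.

S(n) = 2S(n-1) + 1, S(1) = 1; S(27) = 134217727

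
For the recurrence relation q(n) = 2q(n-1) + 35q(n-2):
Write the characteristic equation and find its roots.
Substitute q(n) = rⁿ and divide through by rⁿ⁻²: r² - 2r - 35 = 0
Factor: (r + 5)(r - 7) = 0, so r = -5, 7.
General solution: q(n) = A·(-5)ⁿ + B·7ⁿ

Characteristic: r² - 2r - 35 = 0, Roots: r = -5, 7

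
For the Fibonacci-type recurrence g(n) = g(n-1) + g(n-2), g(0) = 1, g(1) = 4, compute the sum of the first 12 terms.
Computing the sequence terms: 1, 4, 5, 9, 14, 23, 37, 60, 97, 157, 254, 411
Adding these values together:

1072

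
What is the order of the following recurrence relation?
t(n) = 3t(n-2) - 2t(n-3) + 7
The order is the largest lag k for which t(n-k) appears. Here the deepest term is t(n-3) (the 7 term is non-homogeneous and does not affect the order), so the order is 3.

Order 3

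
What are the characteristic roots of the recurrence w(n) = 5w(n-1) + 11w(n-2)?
Substitute w(n) = rⁿ and divide through by rⁿ⁻²: r² - 5r - 11 = 0
Discriminant: 5² + 4·11 = 69, not a perfect square, so by the quadratic formula r = (5 ± √69)/2.
General solution: w(n) = A·r₁ⁿ + B·r₂ⁿ where r₁,r₂ = (5 ± √69)/2

Characteristic: r² - 5r - 11 = 0, Roots: r = (5 ± √69)/2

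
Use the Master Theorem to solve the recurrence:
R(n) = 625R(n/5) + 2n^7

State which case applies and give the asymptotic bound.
Master Theorem template: R(n) = a·R(n/b) + f(n).
Here: a=625, b=5, f(n)=2n^7
Compute log_b(a) = log_5(625) = 4.
f(n) = 2n^7 = Ω(n^(4+ε)) with ε = 3, and the regularity condition holds (a·f(n/b) = (a/b^7)·f(n) with a/b^7 = 5^-3 < 1). Case 3: R(n) = Θ(f(n)) = Θ(n^7).

Case 3: R(n) = Θ(n^7)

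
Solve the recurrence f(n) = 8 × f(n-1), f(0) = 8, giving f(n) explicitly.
Recurrence: f(n) = 8 × f(n-1), initial: f(0) = 8.
Each term is 8 times the previous, so this is geometric with ratio 8. After n steps: f(n) = f(0)·8ⁿ = 8·8ⁿ.

f(n) = 8·8ⁿ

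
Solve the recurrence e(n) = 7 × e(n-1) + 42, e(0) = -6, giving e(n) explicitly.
Recurrence: e(n) = 7 × e(n-1) + 42, initial: e(0) = -6.
Try e(n) = A·7ⁿ + C. Substituting: A·7ⁿ + C = 7(A·7ⁿ⁻¹ + C) + 42 = A·7ⁿ + 7C + 42, so C = 7C + 42, giving C = -7. Then e(0) = A - 7 = -6 gives A = 1.

e(n) = 7ⁿ - 7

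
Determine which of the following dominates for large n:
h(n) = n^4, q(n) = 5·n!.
Comparing growth rates:
Growth-rate hierarchy: log n ≺ any polynomial ≺ any exponential cⁿ (c>1) ≺ n! ≺ nⁿ.
factorial dominates polynomial degree 4 asymptotically.

q(n) grows faster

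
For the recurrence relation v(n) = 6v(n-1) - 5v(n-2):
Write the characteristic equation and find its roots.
Substitute v(n) = rⁿ and divide through by rⁿ⁻²: r² - 6r + 5 = 0
Factor: (r - 5)(r - 1) = 0, so r = 5, 1.
General solution: v(n) = A·5ⁿ + B·1ⁿ

Characteristic: r² - 6r + 5 = 0, Roots: r = 5, 1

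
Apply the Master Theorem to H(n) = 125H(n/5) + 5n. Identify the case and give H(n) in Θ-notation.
Master Theorem template: H(n) = a·H(n/b) + f(n).
Here: a=125, b=5, f(n)=5n
Compute log_b(a) = log_5(125) = 3.
f(n) = 5n = O(n^(3-ε)) with ε = 2. Case 1: H(n) = Θ(n^log_b(a)) = Θ(n^3).

Case 1: H(n) = Θ(n^3)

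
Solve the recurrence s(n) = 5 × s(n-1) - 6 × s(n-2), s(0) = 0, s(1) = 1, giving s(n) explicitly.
Recurrence: s(n) = 5 × s(n-1) - 6 × s(n-2), initial: s(0) = 0, s(1) = 1.
Characteristic equation: r² - 5r + 6 = 0, which factors as (r - 3)(r - 2) = 0, so r = 3, 2. General solution s(n) = A·3ⁿ + B·2ⁿ. From s(0) = 0: A + B = 0. From s(1) = 1: 3A + 2B = 1. Solving gives A = 1, B = -1.

s(n) = 3ⁿ - 2ⁿ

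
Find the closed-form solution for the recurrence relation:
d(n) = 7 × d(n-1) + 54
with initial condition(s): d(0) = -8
Recurrence: d(n) = 7 × d(n-1) + 54, initial: d(0) = -8.
Try d(n) = A·7ⁿ + C. Substituting: A·7ⁿ + C = 7(A·7ⁿ⁻¹ + C) + 54 = A·7ⁿ + 7C + 54, so C = 7C + 54, giving C = -9. Then d(0) = A - 9 = -8 gives A = 1.

d(n) = 7ⁿ - 9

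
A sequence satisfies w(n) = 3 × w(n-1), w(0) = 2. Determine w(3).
Computing step by step:
w(0) = 2
w(1) = 3 × 2 = 6
w(2) = 3 × 6 = 18
w(3) = 3 × 18 = 54

54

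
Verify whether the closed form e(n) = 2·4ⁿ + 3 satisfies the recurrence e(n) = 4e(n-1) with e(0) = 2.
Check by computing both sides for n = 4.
From the recurrence with e(0) = 2:
  e(0) = 2, e(1) = 8, e(2) = 32, e(3) = 128, e(4) = 512
  so the recurrence gives e(4) = 512.
From the proposed closed form e(n) = 2·4ⁿ + 3:
  e(4) = 515.
The recurrence gives 512 but the closed form gives 515, so the closed form does not satisfy the recurrence.

No, the closed form is incorrect.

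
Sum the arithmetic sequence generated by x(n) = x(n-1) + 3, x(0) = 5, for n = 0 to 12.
Computing the sequence terms: 5, 8, 11, 14, 17, 20, 23, 26, 29, 32, 35, 38, 41
Adding these values together:

299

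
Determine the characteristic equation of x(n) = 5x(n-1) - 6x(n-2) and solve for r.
Substitute x(n) = rⁿ and divide through by rⁿ⁻²: r² - 5r + 6 = 0
Factor: (r - 2)(r - 3) = 0, so r = 2, 3.
General solution: x(n) = A·2ⁿ + B·3ⁿ

Characteristic: r² - 5r + 6 = 0, Roots: r = 2, 3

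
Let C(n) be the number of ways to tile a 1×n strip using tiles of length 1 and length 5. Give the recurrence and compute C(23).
Condition on the last tile: it has length 1 (leaving a 1×(n-1) strip) or length 5 (leaving a 1×(n-5) strip), so C(n) = C(n-1) + C(n-5) (order-5 linear recurrence).
For 0 ≤ i < 5 only unit tiles fit, so C(i) = 1.
Iterating the recurrence: C(5) = 2, C(6) = 3, C(7) = 4, C(8) = 5, C(9) = 6, C(10) = 8, C(11) = 11, C(12) = 15, C(13) = 20, C(14) = 26, C(15) = 34, C(16) = 45, C(17) = 60, C(18) = 80, C(19) = 106, C(20) = 140, C(21) = 185, C(22) = 245, C(23) = 325.

C(n) = C(n-1) + C(n-5), with C(i) = 1 for 0 ≤ i < 5; C(23) = 325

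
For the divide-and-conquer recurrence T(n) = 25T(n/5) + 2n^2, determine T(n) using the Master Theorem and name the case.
Master Theorem template: T(n) = a·T(n/b) + f(n).
Here: a=25, b=5, f(n)=2n^2
Compute log_b(a) = log_5(25) = 2.
f(n) = 2n^2 = Θ(n^2). Case 2: T(n) = Θ(n^2 log n).

Case 2: T(n) = Θ(n^2 log n)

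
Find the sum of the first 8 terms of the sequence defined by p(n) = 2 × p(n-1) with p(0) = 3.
Computing the sequence terms: 3, 6, 12, 24, 48, 96, 192, 384
Adding these values together:

765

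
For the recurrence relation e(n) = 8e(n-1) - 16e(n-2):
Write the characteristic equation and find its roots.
Substitute e(n) = rⁿ and divide through by rⁿ⁻²: r² - 8r + 16 = 0
Factor: (r - 4)² = 0, so r = 4 (double root).
General solution: e(n) = (A + Bn)·4ⁿ

Characteristic: r² - 8r + 16 = 0, Roots: r = 4 (double root)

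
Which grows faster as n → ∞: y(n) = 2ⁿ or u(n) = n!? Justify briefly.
Comparing growth rates:
Growth-rate hierarchy: log n ≺ any polynomial ≺ any exponential cⁿ (c>1) ≺ n! ≺ nⁿ.
factorial dominates exponential base 2 asymptotically.

u(n) grows faster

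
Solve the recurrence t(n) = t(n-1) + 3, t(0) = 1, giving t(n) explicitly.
Recurrence: t(n) = t(n-1) + 3, initial: t(0) = 1.
Each step adds 3, so t(n) = t(0) + 3n = 3n + 1.

t(n) = 3n + 1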